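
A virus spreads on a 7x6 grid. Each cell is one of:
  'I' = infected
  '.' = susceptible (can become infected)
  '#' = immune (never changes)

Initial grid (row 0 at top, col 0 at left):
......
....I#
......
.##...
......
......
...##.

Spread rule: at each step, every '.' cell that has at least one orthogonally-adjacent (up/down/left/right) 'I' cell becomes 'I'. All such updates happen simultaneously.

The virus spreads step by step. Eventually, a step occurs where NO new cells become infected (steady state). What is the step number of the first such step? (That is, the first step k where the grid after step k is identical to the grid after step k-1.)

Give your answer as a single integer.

Step 0 (initial): 1 infected
Step 1: +3 new -> 4 infected
Step 2: +6 new -> 10 infected
Step 3: +6 new -> 16 infected
Step 4: +6 new -> 22 infected
Step 5: +5 new -> 27 infected
Step 6: +4 new -> 31 infected
Step 7: +3 new -> 34 infected
Step 8: +2 new -> 36 infected
Step 9: +1 new -> 37 infected
Step 10: +0 new -> 37 infected

Answer: 10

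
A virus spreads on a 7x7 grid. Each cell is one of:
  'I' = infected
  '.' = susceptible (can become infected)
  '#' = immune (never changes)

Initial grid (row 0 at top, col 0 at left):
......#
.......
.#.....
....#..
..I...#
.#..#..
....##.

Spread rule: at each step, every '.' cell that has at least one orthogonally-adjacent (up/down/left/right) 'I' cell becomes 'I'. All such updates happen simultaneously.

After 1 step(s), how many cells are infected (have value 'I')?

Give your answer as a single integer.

Step 0 (initial): 1 infected
Step 1: +4 new -> 5 infected

Answer: 5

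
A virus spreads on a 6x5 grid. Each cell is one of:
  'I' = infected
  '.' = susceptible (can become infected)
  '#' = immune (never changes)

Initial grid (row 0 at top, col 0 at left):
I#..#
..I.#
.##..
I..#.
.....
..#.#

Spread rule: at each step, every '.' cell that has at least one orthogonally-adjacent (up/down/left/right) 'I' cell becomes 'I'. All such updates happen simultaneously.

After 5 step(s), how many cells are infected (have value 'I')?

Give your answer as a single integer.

Answer: 22

Derivation:
Step 0 (initial): 3 infected
Step 1: +7 new -> 10 infected
Step 2: +5 new -> 15 infected
Step 3: +3 new -> 18 infected
Step 4: +2 new -> 20 infected
Step 5: +2 new -> 22 infected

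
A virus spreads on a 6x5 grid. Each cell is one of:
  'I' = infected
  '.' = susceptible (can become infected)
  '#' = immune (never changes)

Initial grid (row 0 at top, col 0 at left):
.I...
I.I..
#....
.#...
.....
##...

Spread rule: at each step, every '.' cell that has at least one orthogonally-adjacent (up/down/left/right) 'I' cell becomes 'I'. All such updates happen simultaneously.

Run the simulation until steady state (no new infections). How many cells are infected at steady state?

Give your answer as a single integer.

Step 0 (initial): 3 infected
Step 1: +5 new -> 8 infected
Step 2: +5 new -> 13 infected
Step 3: +4 new -> 17 infected
Step 4: +4 new -> 21 infected
Step 5: +3 new -> 24 infected
Step 6: +2 new -> 26 infected
Step 7: +0 new -> 26 infected

Answer: 26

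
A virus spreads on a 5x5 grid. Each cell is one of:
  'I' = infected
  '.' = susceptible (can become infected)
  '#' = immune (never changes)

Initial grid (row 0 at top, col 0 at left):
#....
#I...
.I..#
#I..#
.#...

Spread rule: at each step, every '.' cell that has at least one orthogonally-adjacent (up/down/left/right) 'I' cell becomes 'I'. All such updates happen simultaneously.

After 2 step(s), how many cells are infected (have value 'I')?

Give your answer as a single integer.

Step 0 (initial): 3 infected
Step 1: +5 new -> 8 infected
Step 2: +5 new -> 13 infected

Answer: 13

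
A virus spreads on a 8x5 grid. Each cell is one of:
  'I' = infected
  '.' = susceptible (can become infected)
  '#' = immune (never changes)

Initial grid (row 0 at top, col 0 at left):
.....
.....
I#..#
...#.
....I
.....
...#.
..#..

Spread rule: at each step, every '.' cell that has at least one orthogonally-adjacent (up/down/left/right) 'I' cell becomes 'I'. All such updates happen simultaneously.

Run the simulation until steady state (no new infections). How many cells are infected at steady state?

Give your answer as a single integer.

Answer: 35

Derivation:
Step 0 (initial): 2 infected
Step 1: +5 new -> 7 infected
Step 2: +7 new -> 14 infected
Step 3: +7 new -> 21 infected
Step 4: +7 new -> 28 infected
Step 5: +5 new -> 33 infected
Step 6: +2 new -> 35 infected
Step 7: +0 new -> 35 infected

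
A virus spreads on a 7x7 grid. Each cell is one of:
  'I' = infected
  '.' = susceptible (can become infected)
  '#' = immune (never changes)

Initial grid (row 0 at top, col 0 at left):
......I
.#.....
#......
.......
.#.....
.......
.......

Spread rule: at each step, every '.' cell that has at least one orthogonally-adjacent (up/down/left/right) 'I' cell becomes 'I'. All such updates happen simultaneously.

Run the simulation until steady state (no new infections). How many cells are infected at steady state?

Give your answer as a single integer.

Step 0 (initial): 1 infected
Step 1: +2 new -> 3 infected
Step 2: +3 new -> 6 infected
Step 3: +4 new -> 10 infected
Step 4: +5 new -> 15 infected
Step 5: +6 new -> 21 infected
Step 6: +6 new -> 27 infected
Step 7: +6 new -> 33 infected
Step 8: +4 new -> 37 infected
Step 9: +3 new -> 40 infected
Step 10: +3 new -> 43 infected
Step 11: +2 new -> 45 infected
Step 12: +1 new -> 46 infected
Step 13: +0 new -> 46 infected

Answer: 46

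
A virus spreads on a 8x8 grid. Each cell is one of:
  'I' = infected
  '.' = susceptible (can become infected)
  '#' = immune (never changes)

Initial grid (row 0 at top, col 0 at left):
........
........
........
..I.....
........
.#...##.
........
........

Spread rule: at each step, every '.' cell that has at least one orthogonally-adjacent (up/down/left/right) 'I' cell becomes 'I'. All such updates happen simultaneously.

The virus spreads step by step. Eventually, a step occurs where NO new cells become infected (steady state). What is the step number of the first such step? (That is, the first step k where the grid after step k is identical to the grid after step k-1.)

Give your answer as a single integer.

Answer: 10

Derivation:
Step 0 (initial): 1 infected
Step 1: +4 new -> 5 infected
Step 2: +8 new -> 13 infected
Step 3: +10 new -> 23 infected
Step 4: +12 new -> 35 infected
Step 5: +10 new -> 45 infected
Step 6: +7 new -> 52 infected
Step 7: +5 new -> 57 infected
Step 8: +3 new -> 60 infected
Step 9: +1 new -> 61 infected
Step 10: +0 new -> 61 infected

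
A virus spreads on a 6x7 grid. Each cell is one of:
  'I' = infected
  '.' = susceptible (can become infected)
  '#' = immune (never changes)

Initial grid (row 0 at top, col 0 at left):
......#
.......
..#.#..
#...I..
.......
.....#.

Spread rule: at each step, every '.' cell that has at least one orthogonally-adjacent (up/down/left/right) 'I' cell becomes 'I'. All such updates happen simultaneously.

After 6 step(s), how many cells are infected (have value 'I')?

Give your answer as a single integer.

Answer: 36

Derivation:
Step 0 (initial): 1 infected
Step 1: +3 new -> 4 infected
Step 2: +7 new -> 11 infected
Step 3: +7 new -> 18 infected
Step 4: +9 new -> 27 infected
Step 5: +6 new -> 33 infected
Step 6: +3 new -> 36 infected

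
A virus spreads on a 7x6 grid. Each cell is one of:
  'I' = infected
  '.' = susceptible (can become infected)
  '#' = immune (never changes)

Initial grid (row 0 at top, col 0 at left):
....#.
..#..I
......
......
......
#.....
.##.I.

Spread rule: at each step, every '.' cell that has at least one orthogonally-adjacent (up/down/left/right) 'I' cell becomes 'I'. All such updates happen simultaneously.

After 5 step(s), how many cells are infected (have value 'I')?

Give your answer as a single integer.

Answer: 29

Derivation:
Step 0 (initial): 2 infected
Step 1: +6 new -> 8 infected
Step 2: +6 new -> 14 infected
Step 3: +6 new -> 20 infected
Step 4: +5 new -> 25 infected
Step 5: +4 new -> 29 infected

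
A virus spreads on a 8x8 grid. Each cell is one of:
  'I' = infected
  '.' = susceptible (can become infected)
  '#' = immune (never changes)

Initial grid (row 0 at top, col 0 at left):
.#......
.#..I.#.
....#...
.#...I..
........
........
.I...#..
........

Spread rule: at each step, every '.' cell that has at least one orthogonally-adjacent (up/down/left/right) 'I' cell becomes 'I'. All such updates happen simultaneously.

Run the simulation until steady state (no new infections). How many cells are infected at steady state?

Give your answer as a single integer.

Answer: 58

Derivation:
Step 0 (initial): 3 infected
Step 1: +11 new -> 14 infected
Step 2: +16 new -> 30 infected
Step 3: +14 new -> 44 infected
Step 4: +7 new -> 51 infected
Step 5: +4 new -> 55 infected
Step 6: +2 new -> 57 infected
Step 7: +1 new -> 58 infected
Step 8: +0 new -> 58 infected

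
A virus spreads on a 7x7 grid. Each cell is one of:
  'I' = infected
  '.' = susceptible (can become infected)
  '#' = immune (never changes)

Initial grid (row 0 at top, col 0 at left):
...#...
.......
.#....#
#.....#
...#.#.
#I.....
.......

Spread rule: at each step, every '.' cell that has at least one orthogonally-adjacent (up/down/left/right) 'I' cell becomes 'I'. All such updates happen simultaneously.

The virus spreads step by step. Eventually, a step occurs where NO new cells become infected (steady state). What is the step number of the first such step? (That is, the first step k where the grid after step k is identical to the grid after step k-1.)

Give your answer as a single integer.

Step 0 (initial): 1 infected
Step 1: +3 new -> 4 infected
Step 2: +6 new -> 10 infected
Step 3: +3 new -> 13 infected
Step 4: +5 new -> 18 infected
Step 5: +5 new -> 23 infected
Step 6: +7 new -> 30 infected
Step 7: +4 new -> 34 infected
Step 8: +4 new -> 38 infected
Step 9: +2 new -> 40 infected
Step 10: +1 new -> 41 infected
Step 11: +0 new -> 41 infected

Answer: 11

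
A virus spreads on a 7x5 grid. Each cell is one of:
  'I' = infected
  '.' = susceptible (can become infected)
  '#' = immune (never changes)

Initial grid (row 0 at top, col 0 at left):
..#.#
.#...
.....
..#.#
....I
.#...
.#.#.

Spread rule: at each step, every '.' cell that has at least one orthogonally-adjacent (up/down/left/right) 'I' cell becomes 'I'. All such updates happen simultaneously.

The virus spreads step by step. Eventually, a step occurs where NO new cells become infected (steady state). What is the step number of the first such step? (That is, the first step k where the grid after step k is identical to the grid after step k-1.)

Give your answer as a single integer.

Step 0 (initial): 1 infected
Step 1: +2 new -> 3 infected
Step 2: +4 new -> 7 infected
Step 3: +3 new -> 10 infected
Step 4: +6 new -> 16 infected
Step 5: +6 new -> 22 infected
Step 6: +2 new -> 24 infected
Step 7: +1 new -> 25 infected
Step 8: +1 new -> 26 infected
Step 9: +1 new -> 27 infected
Step 10: +0 new -> 27 infected

Answer: 10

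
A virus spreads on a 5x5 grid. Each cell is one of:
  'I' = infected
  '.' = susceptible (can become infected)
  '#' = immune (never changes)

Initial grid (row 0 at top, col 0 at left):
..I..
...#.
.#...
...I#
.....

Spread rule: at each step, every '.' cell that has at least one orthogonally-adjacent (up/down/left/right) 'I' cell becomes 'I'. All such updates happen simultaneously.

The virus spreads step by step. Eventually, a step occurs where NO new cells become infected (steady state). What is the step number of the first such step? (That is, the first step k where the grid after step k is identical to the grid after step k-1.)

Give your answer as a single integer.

Step 0 (initial): 2 infected
Step 1: +6 new -> 8 infected
Step 2: +8 new -> 16 infected
Step 3: +4 new -> 20 infected
Step 4: +2 new -> 22 infected
Step 5: +0 new -> 22 infected

Answer: 5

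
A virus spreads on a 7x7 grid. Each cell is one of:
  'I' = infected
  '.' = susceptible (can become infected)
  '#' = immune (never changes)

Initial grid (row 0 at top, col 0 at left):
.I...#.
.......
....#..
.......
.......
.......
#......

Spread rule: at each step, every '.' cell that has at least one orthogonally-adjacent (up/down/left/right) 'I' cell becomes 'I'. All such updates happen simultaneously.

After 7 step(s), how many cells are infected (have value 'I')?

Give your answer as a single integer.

Answer: 36

Derivation:
Step 0 (initial): 1 infected
Step 1: +3 new -> 4 infected
Step 2: +4 new -> 8 infected
Step 3: +5 new -> 13 infected
Step 4: +5 new -> 18 infected
Step 5: +5 new -> 23 infected
Step 6: +7 new -> 30 infected
Step 7: +6 new -> 36 infected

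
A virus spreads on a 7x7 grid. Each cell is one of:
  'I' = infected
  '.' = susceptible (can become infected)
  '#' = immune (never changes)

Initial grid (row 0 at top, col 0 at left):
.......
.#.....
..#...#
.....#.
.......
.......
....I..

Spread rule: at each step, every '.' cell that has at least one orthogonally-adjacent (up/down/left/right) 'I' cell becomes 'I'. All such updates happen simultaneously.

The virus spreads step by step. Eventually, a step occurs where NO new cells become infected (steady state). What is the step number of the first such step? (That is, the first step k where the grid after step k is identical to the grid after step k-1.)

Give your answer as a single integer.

Step 0 (initial): 1 infected
Step 1: +3 new -> 4 infected
Step 2: +5 new -> 9 infected
Step 3: +6 new -> 15 infected
Step 4: +6 new -> 21 infected
Step 5: +7 new -> 28 infected
Step 6: +5 new -> 33 infected
Step 7: +6 new -> 39 infected
Step 8: +3 new -> 42 infected
Step 9: +2 new -> 44 infected
Step 10: +1 new -> 45 infected
Step 11: +0 new -> 45 infected

Answer: 11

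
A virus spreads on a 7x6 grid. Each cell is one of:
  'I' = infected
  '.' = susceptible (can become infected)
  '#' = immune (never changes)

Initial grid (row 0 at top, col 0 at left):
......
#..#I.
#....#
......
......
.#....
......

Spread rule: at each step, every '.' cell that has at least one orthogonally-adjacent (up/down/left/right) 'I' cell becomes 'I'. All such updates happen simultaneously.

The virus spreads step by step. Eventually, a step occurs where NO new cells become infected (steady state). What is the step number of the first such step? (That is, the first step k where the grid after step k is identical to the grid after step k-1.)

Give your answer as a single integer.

Answer: 10

Derivation:
Step 0 (initial): 1 infected
Step 1: +3 new -> 4 infected
Step 2: +4 new -> 8 infected
Step 3: +5 new -> 13 infected
Step 4: +7 new -> 20 infected
Step 5: +7 new -> 27 infected
Step 6: +5 new -> 32 infected
Step 7: +2 new -> 34 infected
Step 8: +2 new -> 36 infected
Step 9: +1 new -> 37 infected
Step 10: +0 new -> 37 infected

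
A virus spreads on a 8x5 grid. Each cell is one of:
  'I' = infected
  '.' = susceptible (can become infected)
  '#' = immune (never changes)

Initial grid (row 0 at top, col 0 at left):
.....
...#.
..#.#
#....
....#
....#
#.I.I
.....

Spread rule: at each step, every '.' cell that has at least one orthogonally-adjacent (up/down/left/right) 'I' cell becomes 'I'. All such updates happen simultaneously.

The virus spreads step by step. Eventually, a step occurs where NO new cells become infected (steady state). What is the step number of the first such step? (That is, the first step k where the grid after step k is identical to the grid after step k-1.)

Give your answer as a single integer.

Answer: 12

Derivation:
Step 0 (initial): 2 infected
Step 1: +5 new -> 7 infected
Step 2: +5 new -> 12 infected
Step 3: +5 new -> 17 infected
Step 4: +3 new -> 20 infected
Step 5: +3 new -> 23 infected
Step 6: +2 new -> 25 infected
Step 7: +3 new -> 28 infected
Step 8: +2 new -> 30 infected
Step 9: +1 new -> 31 infected
Step 10: +1 new -> 32 infected
Step 11: +1 new -> 33 infected
Step 12: +0 new -> 33 infected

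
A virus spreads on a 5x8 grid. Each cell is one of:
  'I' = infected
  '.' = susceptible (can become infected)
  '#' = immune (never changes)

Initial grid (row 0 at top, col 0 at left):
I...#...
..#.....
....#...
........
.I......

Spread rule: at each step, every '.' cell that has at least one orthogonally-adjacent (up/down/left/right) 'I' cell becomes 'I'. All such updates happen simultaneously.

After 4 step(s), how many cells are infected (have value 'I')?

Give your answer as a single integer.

Step 0 (initial): 2 infected
Step 1: +5 new -> 7 infected
Step 2: +7 new -> 14 infected
Step 3: +4 new -> 18 infected
Step 4: +4 new -> 22 infected

Answer: 22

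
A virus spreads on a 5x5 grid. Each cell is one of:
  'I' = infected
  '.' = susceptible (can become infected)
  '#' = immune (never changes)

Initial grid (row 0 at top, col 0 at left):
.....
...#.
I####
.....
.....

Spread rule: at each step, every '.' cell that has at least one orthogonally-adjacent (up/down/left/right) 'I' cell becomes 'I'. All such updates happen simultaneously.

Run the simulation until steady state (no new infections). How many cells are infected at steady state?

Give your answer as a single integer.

Answer: 20

Derivation:
Step 0 (initial): 1 infected
Step 1: +2 new -> 3 infected
Step 2: +4 new -> 7 infected
Step 3: +4 new -> 11 infected
Step 4: +3 new -> 14 infected
Step 5: +3 new -> 17 infected
Step 6: +2 new -> 19 infected
Step 7: +1 new -> 20 infected
Step 8: +0 new -> 20 infected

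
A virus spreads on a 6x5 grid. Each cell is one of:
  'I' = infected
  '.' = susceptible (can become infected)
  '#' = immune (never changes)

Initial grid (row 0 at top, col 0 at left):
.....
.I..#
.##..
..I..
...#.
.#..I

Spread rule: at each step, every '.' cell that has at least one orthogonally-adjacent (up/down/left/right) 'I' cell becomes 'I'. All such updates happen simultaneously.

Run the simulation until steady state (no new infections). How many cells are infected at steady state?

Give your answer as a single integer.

Answer: 25

Derivation:
Step 0 (initial): 3 infected
Step 1: +8 new -> 11 infected
Step 2: +9 new -> 20 infected
Step 3: +3 new -> 23 infected
Step 4: +2 new -> 25 infected
Step 5: +0 new -> 25 infected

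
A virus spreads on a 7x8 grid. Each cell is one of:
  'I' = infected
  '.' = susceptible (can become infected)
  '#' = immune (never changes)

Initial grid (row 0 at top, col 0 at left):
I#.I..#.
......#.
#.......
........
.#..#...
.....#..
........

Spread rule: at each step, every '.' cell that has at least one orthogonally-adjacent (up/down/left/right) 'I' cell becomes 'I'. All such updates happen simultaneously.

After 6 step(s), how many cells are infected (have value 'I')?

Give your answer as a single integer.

Step 0 (initial): 2 infected
Step 1: +4 new -> 6 infected
Step 2: +5 new -> 11 infected
Step 3: +5 new -> 16 infected
Step 4: +5 new -> 21 infected
Step 5: +5 new -> 26 infected
Step 6: +7 new -> 33 infected

Answer: 33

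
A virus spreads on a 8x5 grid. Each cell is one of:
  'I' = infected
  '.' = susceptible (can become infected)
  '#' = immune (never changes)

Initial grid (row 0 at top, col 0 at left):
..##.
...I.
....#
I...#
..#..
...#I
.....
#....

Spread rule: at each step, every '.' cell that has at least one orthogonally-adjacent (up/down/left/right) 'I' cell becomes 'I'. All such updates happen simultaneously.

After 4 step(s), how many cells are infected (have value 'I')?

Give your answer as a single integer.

Answer: 32

Derivation:
Step 0 (initial): 3 infected
Step 1: +8 new -> 11 infected
Step 2: +12 new -> 23 infected
Step 3: +6 new -> 29 infected
Step 4: +3 new -> 32 infected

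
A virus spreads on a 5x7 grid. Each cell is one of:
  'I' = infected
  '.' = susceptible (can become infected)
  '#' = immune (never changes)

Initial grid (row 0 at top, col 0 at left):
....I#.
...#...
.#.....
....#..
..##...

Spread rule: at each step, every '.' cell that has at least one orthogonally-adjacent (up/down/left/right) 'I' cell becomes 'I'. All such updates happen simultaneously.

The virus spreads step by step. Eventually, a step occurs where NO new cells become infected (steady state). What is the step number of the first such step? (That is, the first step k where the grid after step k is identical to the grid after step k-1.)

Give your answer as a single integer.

Step 0 (initial): 1 infected
Step 1: +2 new -> 3 infected
Step 2: +3 new -> 6 infected
Step 3: +5 new -> 11 infected
Step 4: +7 new -> 18 infected
Step 5: +4 new -> 22 infected
Step 6: +4 new -> 26 infected
Step 7: +2 new -> 28 infected
Step 8: +1 new -> 29 infected
Step 9: +0 new -> 29 infected

Answer: 9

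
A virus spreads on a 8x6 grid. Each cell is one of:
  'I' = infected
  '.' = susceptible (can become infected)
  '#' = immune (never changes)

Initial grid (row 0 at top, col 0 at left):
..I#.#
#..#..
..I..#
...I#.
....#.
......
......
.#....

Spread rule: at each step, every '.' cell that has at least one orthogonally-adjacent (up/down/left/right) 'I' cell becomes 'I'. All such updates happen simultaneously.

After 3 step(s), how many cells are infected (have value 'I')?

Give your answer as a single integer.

Step 0 (initial): 3 infected
Step 1: +6 new -> 9 infected
Step 2: +7 new -> 16 infected
Step 3: +6 new -> 22 infected

Answer: 22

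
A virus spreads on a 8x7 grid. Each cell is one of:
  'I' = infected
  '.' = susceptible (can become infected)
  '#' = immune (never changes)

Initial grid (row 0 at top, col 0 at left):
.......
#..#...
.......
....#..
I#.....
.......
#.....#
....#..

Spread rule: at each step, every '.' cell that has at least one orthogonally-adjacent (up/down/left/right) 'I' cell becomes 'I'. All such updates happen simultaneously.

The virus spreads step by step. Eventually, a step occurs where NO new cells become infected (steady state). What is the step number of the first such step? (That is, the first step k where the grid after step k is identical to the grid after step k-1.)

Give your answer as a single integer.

Step 0 (initial): 1 infected
Step 1: +2 new -> 3 infected
Step 2: +3 new -> 6 infected
Step 3: +4 new -> 10 infected
Step 4: +7 new -> 17 infected
Step 5: +8 new -> 25 infected
Step 6: +7 new -> 32 infected
Step 7: +6 new -> 38 infected
Step 8: +6 new -> 44 infected
Step 9: +4 new -> 48 infected
Step 10: +1 new -> 49 infected
Step 11: +0 new -> 49 infected

Answer: 11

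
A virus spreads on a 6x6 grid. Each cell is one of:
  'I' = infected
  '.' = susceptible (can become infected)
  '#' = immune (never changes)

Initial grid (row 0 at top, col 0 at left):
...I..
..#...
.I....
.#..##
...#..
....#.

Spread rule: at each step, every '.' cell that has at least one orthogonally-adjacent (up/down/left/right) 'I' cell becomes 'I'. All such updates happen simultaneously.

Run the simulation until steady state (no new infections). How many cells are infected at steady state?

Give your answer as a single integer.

Answer: 27

Derivation:
Step 0 (initial): 2 infected
Step 1: +6 new -> 8 infected
Step 2: +7 new -> 15 infected
Step 3: +6 new -> 21 infected
Step 4: +4 new -> 25 infected
Step 5: +2 new -> 27 infected
Step 6: +0 new -> 27 infected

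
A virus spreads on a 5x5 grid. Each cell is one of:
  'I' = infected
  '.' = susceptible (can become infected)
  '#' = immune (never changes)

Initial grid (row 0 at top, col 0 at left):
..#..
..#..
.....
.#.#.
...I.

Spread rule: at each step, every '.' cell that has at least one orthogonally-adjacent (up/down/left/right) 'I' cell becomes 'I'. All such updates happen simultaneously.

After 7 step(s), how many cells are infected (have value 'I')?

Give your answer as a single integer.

Answer: 21

Derivation:
Step 0 (initial): 1 infected
Step 1: +2 new -> 3 infected
Step 2: +3 new -> 6 infected
Step 3: +3 new -> 9 infected
Step 4: +4 new -> 13 infected
Step 5: +4 new -> 17 infected
Step 6: +3 new -> 20 infected
Step 7: +1 new -> 21 infected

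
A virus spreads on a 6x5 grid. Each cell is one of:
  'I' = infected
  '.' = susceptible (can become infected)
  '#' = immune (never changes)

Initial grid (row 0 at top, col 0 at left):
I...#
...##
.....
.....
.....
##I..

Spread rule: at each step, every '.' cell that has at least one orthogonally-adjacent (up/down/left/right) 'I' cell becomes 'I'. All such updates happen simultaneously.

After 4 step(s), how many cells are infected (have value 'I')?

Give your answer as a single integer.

Answer: 24

Derivation:
Step 0 (initial): 2 infected
Step 1: +4 new -> 6 infected
Step 2: +7 new -> 13 infected
Step 3: +9 new -> 22 infected
Step 4: +2 new -> 24 infected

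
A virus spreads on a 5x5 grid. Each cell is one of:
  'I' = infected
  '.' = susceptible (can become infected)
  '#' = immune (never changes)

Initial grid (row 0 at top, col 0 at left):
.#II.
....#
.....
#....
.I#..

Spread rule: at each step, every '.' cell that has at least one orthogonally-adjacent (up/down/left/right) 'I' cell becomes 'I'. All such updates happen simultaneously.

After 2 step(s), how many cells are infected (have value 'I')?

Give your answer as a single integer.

Answer: 13

Derivation:
Step 0 (initial): 3 infected
Step 1: +5 new -> 8 infected
Step 2: +5 new -> 13 infected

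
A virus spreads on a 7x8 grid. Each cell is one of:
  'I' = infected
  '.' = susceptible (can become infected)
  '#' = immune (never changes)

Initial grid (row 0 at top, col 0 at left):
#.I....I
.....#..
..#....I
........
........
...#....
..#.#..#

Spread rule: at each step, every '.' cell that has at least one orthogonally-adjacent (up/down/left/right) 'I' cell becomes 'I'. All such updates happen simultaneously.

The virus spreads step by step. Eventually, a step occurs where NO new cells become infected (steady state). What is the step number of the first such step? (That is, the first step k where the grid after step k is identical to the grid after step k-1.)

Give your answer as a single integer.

Step 0 (initial): 3 infected
Step 1: +7 new -> 10 infected
Step 2: +8 new -> 18 infected
Step 3: +8 new -> 26 infected
Step 4: +6 new -> 32 infected
Step 5: +7 new -> 39 infected
Step 6: +5 new -> 44 infected
Step 7: +3 new -> 47 infected
Step 8: +1 new -> 48 infected
Step 9: +0 new -> 48 infected

Answer: 9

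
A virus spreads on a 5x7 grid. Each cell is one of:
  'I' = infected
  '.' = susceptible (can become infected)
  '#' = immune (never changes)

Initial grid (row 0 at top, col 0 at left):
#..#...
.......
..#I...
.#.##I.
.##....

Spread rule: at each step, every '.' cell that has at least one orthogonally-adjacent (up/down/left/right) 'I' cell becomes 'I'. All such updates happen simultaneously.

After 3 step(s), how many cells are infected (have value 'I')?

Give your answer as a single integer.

Answer: 19

Derivation:
Step 0 (initial): 2 infected
Step 1: +5 new -> 7 infected
Step 2: +6 new -> 13 infected
Step 3: +6 new -> 19 infected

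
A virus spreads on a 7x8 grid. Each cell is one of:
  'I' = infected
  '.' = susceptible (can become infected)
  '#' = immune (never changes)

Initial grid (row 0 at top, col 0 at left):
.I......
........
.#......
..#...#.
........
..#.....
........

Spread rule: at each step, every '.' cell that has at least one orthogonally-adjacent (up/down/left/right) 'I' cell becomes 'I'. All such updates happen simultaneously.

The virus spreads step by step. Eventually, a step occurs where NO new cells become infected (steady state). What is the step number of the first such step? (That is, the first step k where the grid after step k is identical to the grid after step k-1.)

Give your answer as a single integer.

Step 0 (initial): 1 infected
Step 1: +3 new -> 4 infected
Step 2: +3 new -> 7 infected
Step 3: +4 new -> 11 infected
Step 4: +4 new -> 15 infected
Step 5: +6 new -> 21 infected
Step 6: +7 new -> 28 infected
Step 7: +8 new -> 36 infected
Step 8: +5 new -> 41 infected
Step 9: +5 new -> 46 infected
Step 10: +3 new -> 49 infected
Step 11: +2 new -> 51 infected
Step 12: +1 new -> 52 infected
Step 13: +0 new -> 52 infected

Answer: 13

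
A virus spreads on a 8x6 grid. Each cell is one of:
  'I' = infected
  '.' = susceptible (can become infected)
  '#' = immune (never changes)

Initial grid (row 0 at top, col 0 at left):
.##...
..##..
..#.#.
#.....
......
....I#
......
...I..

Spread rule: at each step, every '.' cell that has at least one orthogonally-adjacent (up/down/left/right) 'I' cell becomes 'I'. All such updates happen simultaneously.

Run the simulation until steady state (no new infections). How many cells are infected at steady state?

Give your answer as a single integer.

Answer: 40

Derivation:
Step 0 (initial): 2 infected
Step 1: +6 new -> 8 infected
Step 2: +8 new -> 16 infected
Step 3: +6 new -> 22 infected
Step 4: +6 new -> 28 infected
Step 5: +3 new -> 31 infected
Step 6: +3 new -> 34 infected
Step 7: +3 new -> 37 infected
Step 8: +2 new -> 39 infected
Step 9: +1 new -> 40 infected
Step 10: +0 new -> 40 infected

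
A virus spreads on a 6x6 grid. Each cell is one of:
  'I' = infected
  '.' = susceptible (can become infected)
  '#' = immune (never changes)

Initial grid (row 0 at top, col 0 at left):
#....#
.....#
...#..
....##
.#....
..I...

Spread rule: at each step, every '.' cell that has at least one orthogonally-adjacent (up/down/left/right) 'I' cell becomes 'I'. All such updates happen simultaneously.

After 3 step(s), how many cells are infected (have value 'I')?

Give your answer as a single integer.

Answer: 14

Derivation:
Step 0 (initial): 1 infected
Step 1: +3 new -> 4 infected
Step 2: +4 new -> 8 infected
Step 3: +6 new -> 14 infected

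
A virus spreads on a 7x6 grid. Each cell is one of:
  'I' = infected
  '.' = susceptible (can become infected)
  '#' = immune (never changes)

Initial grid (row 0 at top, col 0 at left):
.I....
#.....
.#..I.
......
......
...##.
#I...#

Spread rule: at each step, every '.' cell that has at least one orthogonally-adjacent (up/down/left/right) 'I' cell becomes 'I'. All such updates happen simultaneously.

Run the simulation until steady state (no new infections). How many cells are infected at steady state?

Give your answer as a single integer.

Answer: 36

Derivation:
Step 0 (initial): 3 infected
Step 1: +9 new -> 12 infected
Step 2: +13 new -> 25 infected
Step 3: +8 new -> 33 infected
Step 4: +2 new -> 35 infected
Step 5: +1 new -> 36 infected
Step 6: +0 new -> 36 infected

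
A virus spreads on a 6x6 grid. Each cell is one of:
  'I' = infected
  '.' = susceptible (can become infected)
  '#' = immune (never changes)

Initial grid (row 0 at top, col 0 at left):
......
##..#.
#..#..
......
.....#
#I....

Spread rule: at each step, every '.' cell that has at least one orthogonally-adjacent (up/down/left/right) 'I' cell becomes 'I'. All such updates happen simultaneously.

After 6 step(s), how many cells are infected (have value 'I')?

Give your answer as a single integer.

Step 0 (initial): 1 infected
Step 1: +2 new -> 3 infected
Step 2: +4 new -> 7 infected
Step 3: +5 new -> 12 infected
Step 4: +4 new -> 16 infected
Step 5: +2 new -> 18 infected
Step 6: +4 new -> 22 infected

Answer: 22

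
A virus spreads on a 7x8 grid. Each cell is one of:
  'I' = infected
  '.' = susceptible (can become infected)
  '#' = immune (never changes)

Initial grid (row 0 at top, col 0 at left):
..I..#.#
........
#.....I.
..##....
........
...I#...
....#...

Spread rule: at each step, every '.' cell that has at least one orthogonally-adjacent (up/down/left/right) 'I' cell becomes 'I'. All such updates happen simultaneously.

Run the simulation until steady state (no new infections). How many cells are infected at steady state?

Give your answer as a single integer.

Answer: 49

Derivation:
Step 0 (initial): 3 infected
Step 1: +10 new -> 13 infected
Step 2: +16 new -> 29 infected
Step 3: +11 new -> 40 infected
Step 4: +6 new -> 46 infected
Step 5: +3 new -> 49 infected
Step 6: +0 new -> 49 infected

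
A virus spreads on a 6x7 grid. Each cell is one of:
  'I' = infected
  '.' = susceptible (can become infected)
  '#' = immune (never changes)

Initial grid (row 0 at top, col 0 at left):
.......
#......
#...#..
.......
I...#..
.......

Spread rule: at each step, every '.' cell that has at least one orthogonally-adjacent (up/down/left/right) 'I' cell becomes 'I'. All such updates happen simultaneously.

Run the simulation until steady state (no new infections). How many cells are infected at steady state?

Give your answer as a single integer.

Answer: 38

Derivation:
Step 0 (initial): 1 infected
Step 1: +3 new -> 4 infected
Step 2: +3 new -> 7 infected
Step 3: +4 new -> 11 infected
Step 4: +4 new -> 15 infected
Step 5: +5 new -> 20 infected
Step 6: +5 new -> 25 infected
Step 7: +6 new -> 31 infected
Step 8: +4 new -> 35 infected
Step 9: +2 new -> 37 infected
Step 10: +1 new -> 38 infected
Step 11: +0 new -> 38 infected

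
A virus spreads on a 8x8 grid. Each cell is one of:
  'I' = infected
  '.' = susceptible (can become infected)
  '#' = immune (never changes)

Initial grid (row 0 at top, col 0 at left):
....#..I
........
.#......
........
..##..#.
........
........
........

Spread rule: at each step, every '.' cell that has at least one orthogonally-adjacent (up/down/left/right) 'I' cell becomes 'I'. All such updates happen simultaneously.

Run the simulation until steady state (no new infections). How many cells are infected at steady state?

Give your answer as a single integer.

Step 0 (initial): 1 infected
Step 1: +2 new -> 3 infected
Step 2: +3 new -> 6 infected
Step 3: +3 new -> 9 infected
Step 4: +4 new -> 13 infected
Step 5: +4 new -> 17 infected
Step 6: +7 new -> 24 infected
Step 7: +8 new -> 32 infected
Step 8: +6 new -> 38 infected
Step 9: +6 new -> 44 infected
Step 10: +5 new -> 49 infected
Step 11: +4 new -> 53 infected
Step 12: +3 new -> 56 infected
Step 13: +2 new -> 58 infected
Step 14: +1 new -> 59 infected
Step 15: +0 new -> 59 infected

Answer: 59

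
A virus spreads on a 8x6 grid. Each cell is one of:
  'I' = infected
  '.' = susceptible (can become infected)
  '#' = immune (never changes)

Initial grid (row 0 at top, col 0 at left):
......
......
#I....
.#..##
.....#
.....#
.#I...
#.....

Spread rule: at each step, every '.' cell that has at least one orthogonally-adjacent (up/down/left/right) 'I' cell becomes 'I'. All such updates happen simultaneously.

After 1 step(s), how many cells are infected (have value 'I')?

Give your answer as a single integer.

Answer: 7

Derivation:
Step 0 (initial): 2 infected
Step 1: +5 new -> 7 infected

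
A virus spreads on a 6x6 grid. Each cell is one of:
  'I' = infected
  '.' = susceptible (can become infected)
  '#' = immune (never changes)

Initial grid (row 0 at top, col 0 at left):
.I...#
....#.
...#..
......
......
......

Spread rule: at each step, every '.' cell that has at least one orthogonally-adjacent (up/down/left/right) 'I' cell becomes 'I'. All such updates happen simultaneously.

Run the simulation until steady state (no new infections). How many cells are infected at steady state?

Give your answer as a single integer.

Step 0 (initial): 1 infected
Step 1: +3 new -> 4 infected
Step 2: +4 new -> 8 infected
Step 3: +5 new -> 13 infected
Step 4: +3 new -> 16 infected
Step 5: +4 new -> 20 infected
Step 6: +4 new -> 24 infected
Step 7: +4 new -> 28 infected
Step 8: +3 new -> 31 infected
Step 9: +2 new -> 33 infected
Step 10: +0 new -> 33 infected

Answer: 33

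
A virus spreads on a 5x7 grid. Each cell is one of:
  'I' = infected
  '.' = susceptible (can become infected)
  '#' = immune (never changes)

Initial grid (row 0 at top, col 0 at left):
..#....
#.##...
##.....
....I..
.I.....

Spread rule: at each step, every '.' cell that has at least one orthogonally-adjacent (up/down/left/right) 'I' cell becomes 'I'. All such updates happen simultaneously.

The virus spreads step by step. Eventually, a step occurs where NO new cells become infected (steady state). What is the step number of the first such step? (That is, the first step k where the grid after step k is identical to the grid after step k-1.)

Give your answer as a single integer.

Step 0 (initial): 2 infected
Step 1: +7 new -> 9 infected
Step 2: +8 new -> 17 infected
Step 3: +5 new -> 22 infected
Step 4: +3 new -> 25 infected
Step 5: +1 new -> 26 infected
Step 6: +0 new -> 26 infected

Answer: 6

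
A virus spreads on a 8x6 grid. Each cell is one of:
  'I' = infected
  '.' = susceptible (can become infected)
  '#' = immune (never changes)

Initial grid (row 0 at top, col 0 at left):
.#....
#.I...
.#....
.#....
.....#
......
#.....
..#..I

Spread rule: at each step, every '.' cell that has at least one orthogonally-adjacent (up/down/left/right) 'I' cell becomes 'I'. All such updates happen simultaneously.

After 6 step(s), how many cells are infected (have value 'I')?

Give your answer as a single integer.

Answer: 38

Derivation:
Step 0 (initial): 2 infected
Step 1: +6 new -> 8 infected
Step 2: +7 new -> 15 infected
Step 3: +7 new -> 22 infected
Step 4: +9 new -> 31 infected
Step 5: +4 new -> 35 infected
Step 6: +3 new -> 38 infected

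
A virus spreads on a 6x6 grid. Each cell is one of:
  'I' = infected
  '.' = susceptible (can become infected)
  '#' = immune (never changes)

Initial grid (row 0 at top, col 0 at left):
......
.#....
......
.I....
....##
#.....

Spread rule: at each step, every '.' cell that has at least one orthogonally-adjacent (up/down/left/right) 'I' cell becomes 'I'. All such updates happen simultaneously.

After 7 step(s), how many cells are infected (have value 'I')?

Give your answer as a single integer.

Step 0 (initial): 1 infected
Step 1: +4 new -> 5 infected
Step 2: +6 new -> 11 infected
Step 3: +6 new -> 17 infected
Step 4: +6 new -> 23 infected
Step 5: +5 new -> 28 infected
Step 6: +3 new -> 31 infected
Step 7: +1 new -> 32 infected

Answer: 32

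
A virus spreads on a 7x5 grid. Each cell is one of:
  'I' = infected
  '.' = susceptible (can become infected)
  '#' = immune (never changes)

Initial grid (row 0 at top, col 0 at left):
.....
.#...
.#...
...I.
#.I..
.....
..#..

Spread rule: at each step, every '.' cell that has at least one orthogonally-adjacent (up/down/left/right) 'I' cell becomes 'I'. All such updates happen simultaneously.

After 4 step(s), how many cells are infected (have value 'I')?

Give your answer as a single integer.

Answer: 28

Derivation:
Step 0 (initial): 2 infected
Step 1: +6 new -> 8 infected
Step 2: +7 new -> 15 infected
Step 3: +8 new -> 23 infected
Step 4: +5 new -> 28 infected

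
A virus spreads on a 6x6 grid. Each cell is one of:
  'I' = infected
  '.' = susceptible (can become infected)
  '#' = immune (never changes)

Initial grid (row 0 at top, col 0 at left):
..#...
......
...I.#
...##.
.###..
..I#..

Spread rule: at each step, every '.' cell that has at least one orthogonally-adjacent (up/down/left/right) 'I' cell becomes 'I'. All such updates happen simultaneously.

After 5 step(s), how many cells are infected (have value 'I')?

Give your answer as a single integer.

Answer: 23

Derivation:
Step 0 (initial): 2 infected
Step 1: +4 new -> 6 infected
Step 2: +6 new -> 12 infected
Step 3: +6 new -> 18 infected
Step 4: +4 new -> 22 infected
Step 5: +1 new -> 23 infected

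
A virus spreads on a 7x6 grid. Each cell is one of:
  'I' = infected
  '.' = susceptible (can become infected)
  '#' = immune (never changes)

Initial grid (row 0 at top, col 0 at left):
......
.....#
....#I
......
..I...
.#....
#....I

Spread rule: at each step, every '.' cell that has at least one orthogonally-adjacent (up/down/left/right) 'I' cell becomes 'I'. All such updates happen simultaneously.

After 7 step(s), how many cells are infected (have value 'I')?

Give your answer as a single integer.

Answer: 38

Derivation:
Step 0 (initial): 3 infected
Step 1: +7 new -> 10 infected
Step 2: +11 new -> 21 infected
Step 3: +6 new -> 27 infected
Step 4: +4 new -> 31 infected
Step 5: +4 new -> 35 infected
Step 6: +2 new -> 37 infected
Step 7: +1 new -> 38 infected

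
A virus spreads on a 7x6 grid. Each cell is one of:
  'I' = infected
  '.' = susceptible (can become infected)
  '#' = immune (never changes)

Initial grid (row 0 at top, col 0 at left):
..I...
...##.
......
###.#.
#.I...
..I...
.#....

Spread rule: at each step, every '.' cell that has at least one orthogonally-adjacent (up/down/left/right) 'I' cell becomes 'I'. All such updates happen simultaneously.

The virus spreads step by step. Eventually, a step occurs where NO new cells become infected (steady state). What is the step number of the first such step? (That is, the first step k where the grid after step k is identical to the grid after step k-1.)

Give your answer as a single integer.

Answer: 6

Derivation:
Step 0 (initial): 3 infected
Step 1: +8 new -> 11 infected
Step 2: +9 new -> 20 infected
Step 3: +8 new -> 28 infected
Step 4: +5 new -> 33 infected
Step 5: +1 new -> 34 infected
Step 6: +0 new -> 34 infected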